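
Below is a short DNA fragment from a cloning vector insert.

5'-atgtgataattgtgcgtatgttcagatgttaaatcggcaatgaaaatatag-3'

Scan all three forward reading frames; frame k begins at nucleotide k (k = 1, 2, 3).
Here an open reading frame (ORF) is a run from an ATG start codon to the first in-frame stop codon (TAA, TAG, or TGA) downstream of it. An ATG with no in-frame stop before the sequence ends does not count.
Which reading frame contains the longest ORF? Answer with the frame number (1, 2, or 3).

Frame 1: ATG TGA TAA TTG TGC GTA TGT TCA GAT GTT AAA TCG GCA ATG AAA ATA TAG — ATG at 1, stop TGA at 4 → 6 nt; ATG at 40, stop TAG at 49 → 12 nt.
Frame 2: TGT GAT AAT TGT GCG TAT GTT CAG ATG TTA AAT CGG CAA TGA AAA TAT — ATG at 26, stop TGA at 41 → 18 nt.
Frame 3: GTG ATA ATT GTG CGT ATG TTC AGA TGT TAA ATC GGC AAT GAA AAT ATA — ATG at 18, stop TAA at 30 → 15 nt.
Longest ORF is 18 nt in frame 2 (positions 26–43).

2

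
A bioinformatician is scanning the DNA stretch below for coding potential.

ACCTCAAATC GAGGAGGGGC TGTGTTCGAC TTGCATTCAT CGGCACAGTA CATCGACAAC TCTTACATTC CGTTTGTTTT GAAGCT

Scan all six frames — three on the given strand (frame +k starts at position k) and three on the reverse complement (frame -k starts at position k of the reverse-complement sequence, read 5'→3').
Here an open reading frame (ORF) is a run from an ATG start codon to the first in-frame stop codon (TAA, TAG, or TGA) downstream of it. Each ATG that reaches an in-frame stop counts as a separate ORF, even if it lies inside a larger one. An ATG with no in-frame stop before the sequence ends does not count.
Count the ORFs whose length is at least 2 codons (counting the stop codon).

2

Reverse complement (5'→3'): AGCTTCAAAACAAACGGAATGTAAGAGTTGTCGATGTACTGTGCCGATGAATGCAAGTCGAACACAGCCCCTCCTCGATTTGAGGT
Frame +1: ACC TCA AAT CGA GGA GGG GCT GTG TTC GAC TTG CAT TCA TCG GCA CAG TAC ATC GAC AAC TCT TAC ATT CCG TTT GTT TTG AAG — no ATG→stop ORF.
Frame +2: CCT CAA ATC GAG GAG GGG CTG TGT TCG ACT TGC ATT CAT CGG CAC AGT ACA TCG ACA ACT CTT ACA TTC CGT TTG TTT TGA AGC — no ATG→stop ORF.
Frame +3: CTC AAA TCG AGG AGG GGC TGT GTT CGA CTT GCA TTC ATC GGC ACA GTA CAT CGA CAA CTC TTA CAT TCC GTT TGT TTT GAA GCT — no ATG→stop ORF.
Frame -1: AGC TTC AAA ACA AAC GGA ATG TAA GAG TTG TCG ATG TAC TGT GCC GAT GAA TGC AAG TCG AAC ACA GCC CCT CCT CGA TTT GAG — ATG at 19, stop TAA at 22 → 6 nt.
Frame -2: GCT TCA AAA CAA ACG GAA TGT AAG AGT TGT CGA TGT ACT GTG CCG ATG AAT GCA AGT CGA ACA CAG CCC CTC CTC GAT TTG AGG — no ATG→stop ORF.
Frame -3: CTT CAA AAC AAA CGG AAT GTA AGA GTT GTC GAT GTA CTG TGC CGA TGA ATG CAA GTC GAA CAC AGC CCC TCC TCG ATT TGA GGT — ATG at 51, stop TGA at 81 → 33 nt.
ORFs ≥ 2 codons: frame -1 19–24 (2 codons), frame -3 51–83 (11 codons). Count = 2.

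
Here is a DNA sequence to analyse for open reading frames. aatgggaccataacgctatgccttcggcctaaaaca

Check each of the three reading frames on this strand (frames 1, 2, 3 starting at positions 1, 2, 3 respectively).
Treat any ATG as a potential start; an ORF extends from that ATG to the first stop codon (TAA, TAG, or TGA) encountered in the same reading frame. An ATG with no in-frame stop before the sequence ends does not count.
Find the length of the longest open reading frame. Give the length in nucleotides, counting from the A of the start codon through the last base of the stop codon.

Frame 1: AAT GGG ACC ATA ACG CTA TGC CTT CGG CCT AAA ACA — no ATG→stop ORF.
Frame 2: ATG GGA CCA TAA CGC TAT GCC TTC GGC CTA AAA — ATG at 2, stop TAA at 11 → 12 nt.
Frame 3: TGG GAC CAT AAC GCT ATG CCT TCG GCC TAA AAC — ATG at 18, stop TAA at 30 → 15 nt.
Longest: frame 3, positions 18–32, 15 nt = 5 codons = 4 aa. → 15 nucleotides.

15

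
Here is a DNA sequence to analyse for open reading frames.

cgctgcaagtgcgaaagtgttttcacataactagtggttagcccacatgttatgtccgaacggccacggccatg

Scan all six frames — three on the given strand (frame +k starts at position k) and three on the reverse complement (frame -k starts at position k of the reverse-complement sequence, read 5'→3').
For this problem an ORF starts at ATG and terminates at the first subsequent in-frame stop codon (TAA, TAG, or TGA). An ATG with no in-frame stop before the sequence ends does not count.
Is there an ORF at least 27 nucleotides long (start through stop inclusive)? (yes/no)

Reverse complement (5'→3'): CATGGCCGTGGCCGTTCGGACATAACATGTGGGCTAACCACTAGTTATGTGAAAACACTTTCGCACTTGCAGCG
Frame +1: CGC TGC AAG TGC GAA AGT GTT TTC ACA TAA CTA GTG GTT AGC CCA CAT GTT ATG TCC GAA CGG CCA CGG CCA — no ATG→stop ORF.
Frame +2: GCT GCA AGT GCG AAA GTG TTT TCA CAT AAC TAG TGG TTA GCC CAC ATG TTA TGT CCG AAC GGC CAC GGC CAT — no ATG→stop ORF.
Frame +3: CTG CAA GTG CGA AAG TGT TTT CAC ATA ACT AGT GGT TAG CCC ACA TGT TAT GTC CGA ACG GCC ACG GCC ATG — no ATG→stop ORF.
Frame -1: CAT GGC CGT GGC CGT TCG GAC ATA ACA TGT GGG CTA ACC ACT AGT TAT GTG AAA ACA CTT TCG CAC TTG CAG — no ATG→stop ORF.
Frame -2: ATG GCC GTG GCC GTT CGG ACA TAA CAT GTG GGC TAA CCA CTA GTT ATG TGA AAA CAC TTT CGC ACT TGC AGC — ATG at 2, stop TAA at 23 → 24 nt; ATG at 47, stop TGA at 50 → 6 nt.
Frame -3: TGG CCG TGG CCG TTC GGA CAT AAC ATG TGG GCT AAC CAC TAG TTA TGT GAA AAC ACT TTC GCA CTT GCA GCG — ATG at 27, stop TAG at 42 → 18 nt.
Largest ORF found is 24 nucleotides < 27, so no.

no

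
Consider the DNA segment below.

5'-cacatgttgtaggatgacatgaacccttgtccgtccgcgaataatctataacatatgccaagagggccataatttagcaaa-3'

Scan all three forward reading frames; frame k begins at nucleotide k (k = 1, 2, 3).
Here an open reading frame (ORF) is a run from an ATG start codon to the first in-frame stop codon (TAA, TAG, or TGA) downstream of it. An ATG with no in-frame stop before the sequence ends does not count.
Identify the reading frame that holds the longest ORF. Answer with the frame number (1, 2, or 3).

Frame 1: CAC ATG TTG TAG GAT GAC ATG AAC CCT TGT CCG TCC GCG AAT AAT CTA TAA CAT ATG CCA AGA GGG CCA TAA TTT AGC AAA — ATG at 4, stop TAG at 10 → 9 nt; ATG at 19, stop TAA at 49 → 33 nt; ATG at 55, stop TAA at 70 → 18 nt.
Frame 2: ACA TGT TGT AGG ATG ACA TGA ACC CTT GTC CGT CCG CGA ATA ATC TAT AAC ATA TGC CAA GAG GGC CAT AAT TTA GCA — ATG at 14, stop TGA at 20 → 9 nt.
Frame 3: CAT GTT GTA GGA TGA CAT GAA CCC TTG TCC GTC CGC GAA TAA TCT ATA ACA TAT GCC AAG AGG GCC ATA ATT TAG CAA — no ATG→stop ORF.
Longest ORF is 33 nt in frame 1 (positions 19–51).

1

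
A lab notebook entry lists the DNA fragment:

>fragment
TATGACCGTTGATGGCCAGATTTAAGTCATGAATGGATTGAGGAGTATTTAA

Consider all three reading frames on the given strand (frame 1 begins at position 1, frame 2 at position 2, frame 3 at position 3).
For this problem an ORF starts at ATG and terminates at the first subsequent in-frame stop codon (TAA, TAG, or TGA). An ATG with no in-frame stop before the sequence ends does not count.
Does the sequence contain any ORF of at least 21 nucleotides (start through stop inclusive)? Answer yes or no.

yes

Frame 1: TAT GAC CGT TGA TGG CCA GAT TTA AGT CAT GAA TGG ATT GAG GAG TAT TTA — no ATG→stop ORF.
Frame 2: ATG ACC GTT GAT GGC CAG ATT TAA GTC ATG AAT GGA TTG AGG AGT ATT TAA — ATG at 2, stop TAA at 23 → 24 nt; ATG at 29, stop TAA at 50 → 24 nt.
Frame 3: TGA CCG TTG ATG GCC AGA TTT AAG TCA TGA ATG GAT TGA GGA GTA TTT — ATG at 12, stop TGA at 30 → 21 nt; ATG at 33, stop TGA at 39 → 9 nt.
Frame 2 has an ORF of 24 nucleotides (positions 2–25) ≥ 21, so yes.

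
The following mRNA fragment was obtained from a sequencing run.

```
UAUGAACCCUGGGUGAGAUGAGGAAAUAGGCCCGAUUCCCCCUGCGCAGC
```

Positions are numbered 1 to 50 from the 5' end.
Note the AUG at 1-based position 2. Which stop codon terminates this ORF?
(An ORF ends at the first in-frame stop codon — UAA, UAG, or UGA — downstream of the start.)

UGA

Codons from position 2: AUG (2–4), AAC (5–7), CCU (8–10), GGG (11–13), UGA (14–16).
The first in-frame stop codon is UGA.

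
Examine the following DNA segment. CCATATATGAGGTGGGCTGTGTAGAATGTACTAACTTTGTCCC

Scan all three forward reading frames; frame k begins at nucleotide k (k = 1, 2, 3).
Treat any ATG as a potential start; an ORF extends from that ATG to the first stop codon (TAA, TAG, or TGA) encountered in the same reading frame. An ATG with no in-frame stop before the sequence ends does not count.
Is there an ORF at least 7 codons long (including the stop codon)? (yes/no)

no

Frame 1: CCA TAT ATG AGG TGG GCT GTG TAG AAT GTA CTA ACT TTG TCC — ATG at 7, stop TAG at 22 → 18 nt.
Frame 2: CAT ATA TGA GGT GGG CTG TGT AGA ATG TAC TAA CTT TGT CCC — ATG at 26, stop TAA at 32 → 9 nt.
Frame 3: ATA TAT GAG GTG GGC TGT GTA GAA TGT ACT AAC TTT GTC — no ATG→stop ORF.
Largest ORF found is 6 codons < 7, so no.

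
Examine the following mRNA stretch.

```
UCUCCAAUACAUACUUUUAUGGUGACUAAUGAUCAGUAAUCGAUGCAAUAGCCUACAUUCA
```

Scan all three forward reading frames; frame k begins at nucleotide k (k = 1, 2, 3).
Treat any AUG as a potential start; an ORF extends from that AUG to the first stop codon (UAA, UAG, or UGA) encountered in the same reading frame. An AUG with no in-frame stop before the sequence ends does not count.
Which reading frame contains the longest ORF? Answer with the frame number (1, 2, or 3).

1

Frame 1: UCU CCA AUA CAU ACU UUU AUG GUG ACU AAU GAU CAG UAA UCG AUG CAA UAG CCU ACA UUC — AUG at 19, stop UAA at 37 → 21 nt; AUG at 43, stop UAG at 49 → 9 nt.
Frame 2: CUC CAA UAC AUA CUU UUA UGG UGA CUA AUG AUC AGU AAU CGA UGC AAU AGC CUA CAU UCA — no AUG→stop ORF.
Frame 3: UCC AAU ACA UAC UUU UAU GGU GAC UAA UGA UCA GUA AUC GAU GCA AUA GCC UAC AUU — no AUG→stop ORF.
Longest ORF is 21 nt in frame 1 (positions 19–39).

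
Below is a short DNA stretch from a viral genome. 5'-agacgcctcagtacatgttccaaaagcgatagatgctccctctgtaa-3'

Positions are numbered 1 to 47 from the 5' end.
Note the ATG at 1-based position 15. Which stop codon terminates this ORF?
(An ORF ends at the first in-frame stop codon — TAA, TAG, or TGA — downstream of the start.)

Codons from position 15: ATG (15–17), TTC (18–20), CAA (21–23), AAG (24–26), CGA (27–29), TAG (30–32).
The first in-frame stop codon is TAG.

TAG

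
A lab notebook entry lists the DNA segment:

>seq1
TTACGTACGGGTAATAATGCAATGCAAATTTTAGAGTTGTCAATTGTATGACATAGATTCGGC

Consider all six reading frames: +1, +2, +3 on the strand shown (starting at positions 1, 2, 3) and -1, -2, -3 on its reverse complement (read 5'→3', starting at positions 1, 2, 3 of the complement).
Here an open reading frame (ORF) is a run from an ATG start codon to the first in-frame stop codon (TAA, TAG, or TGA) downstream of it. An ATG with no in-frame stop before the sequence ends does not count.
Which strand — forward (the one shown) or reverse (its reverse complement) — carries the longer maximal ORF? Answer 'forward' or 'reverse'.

forward

Reverse complement (5'→3'): GCCGAATCTATGTCATACAATTGACAACTCTAAAATTTGCATTGCATTATTACCCGTACGTAA
Frame +1: TTA CGT ACG GGT AAT AAT GCA ATG CAA ATT TTA GAG TTG TCA ATT GTA TGA CAT AGA TTC GGC — ATG at 22, stop TGA at 49 → 30 nt.
Frame +2: TAC GTA CGG GTA ATA ATG CAA TGC AAA TTT TAG AGT TGT CAA TTG TAT GAC ATA GAT TCG — ATG at 17, stop TAG at 32 → 18 nt.
Frame +3: ACG TAC GGG TAA TAA TGC AAT GCA AAT TTT AGA GTT GTC AAT TGT ATG ACA TAG ATT CGG — ATG at 48, stop TAG at 54 → 9 nt.
Frame -1: GCC GAA TCT ATG TCA TAC AAT TGA CAA CTC TAA AAT TTG CAT TGC ATT ATT ACC CGT ACG TAA — ATG at 10, stop TGA at 22 → 15 nt.
Frame -2: CCG AAT CTA TGT CAT ACA ATT GAC AAC TCT AAA ATT TGC ATT GCA TTA TTA CCC GTA CGT — no ATG→stop ORF.
Frame -3: CGA ATC TAT GTC ATA CAA TTG ACA ACT CTA AAA TTT GCA TTG CAT TAT TAC CCG TAC GTA — no ATG→stop ORF.
Forward-strand max 30 nt; reverse-strand max 15 nt. The forward strand has the longer ORF.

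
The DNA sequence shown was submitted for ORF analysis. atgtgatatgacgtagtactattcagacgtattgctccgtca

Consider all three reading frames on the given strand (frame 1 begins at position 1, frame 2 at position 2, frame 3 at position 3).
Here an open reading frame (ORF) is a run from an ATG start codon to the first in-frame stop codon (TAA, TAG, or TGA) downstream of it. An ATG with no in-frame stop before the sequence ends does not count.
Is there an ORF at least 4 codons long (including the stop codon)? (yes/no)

Frame 1: ATG TGA TAT GAC GTA GTA CTA TTC AGA CGT ATT GCT CCG TCA — ATG at 1, stop TGA at 4 → 6 nt.
Frame 2: TGT GAT ATG ACG TAG TAC TAT TCA GAC GTA TTG CTC CGT — ATG at 8, stop TAG at 14 → 9 nt.
Frame 3: GTG ATA TGA CGT AGT ACT ATT CAG ACG TAT TGC TCC GTC — no ATG→stop ORF.
Largest ORF found is 3 codons < 4, so no.

no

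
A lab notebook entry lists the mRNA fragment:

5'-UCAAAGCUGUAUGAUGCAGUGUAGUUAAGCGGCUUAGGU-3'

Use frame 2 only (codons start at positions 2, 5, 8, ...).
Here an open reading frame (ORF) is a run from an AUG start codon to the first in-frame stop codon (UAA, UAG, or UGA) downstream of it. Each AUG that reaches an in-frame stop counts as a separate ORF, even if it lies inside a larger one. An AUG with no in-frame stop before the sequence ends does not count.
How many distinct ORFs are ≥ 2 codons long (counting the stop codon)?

2

Frame 2: CAA AGC UGU AUG AUG CAG UGU AGU UAA GCG GCU UAG — AUG at 11, stop UAA at 26 → 18 nt; AUG at 14, stop UAA at 26 → 15 nt.
ORFs ≥ 2 codons: frame 2 11–28 (6 codons), frame 2 14–28 (5 codons). Count = 2.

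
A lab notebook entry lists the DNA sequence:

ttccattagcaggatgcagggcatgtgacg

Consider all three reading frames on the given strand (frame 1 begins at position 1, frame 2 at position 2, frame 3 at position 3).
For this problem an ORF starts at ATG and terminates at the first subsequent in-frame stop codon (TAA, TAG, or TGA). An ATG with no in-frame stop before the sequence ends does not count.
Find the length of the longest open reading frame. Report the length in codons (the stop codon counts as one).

Frame 1: TTC CAT TAG CAG GAT GCA GGG CAT GTG ACG — no ATG→stop ORF.
Frame 2: TCC ATT AGC AGG ATG CAG GGC ATG TGA — ATG at 14, stop TGA at 26 → 15 nt; ATG at 23, stop TGA at 26 → 6 nt.
Frame 3: CCA TTA GCA GGA TGC AGG GCA TGT GAC — no ATG→stop ORF.
Longest: frame 2, positions 14–28, 15 nt = 5 codons = 4 aa. → 5 codons.

5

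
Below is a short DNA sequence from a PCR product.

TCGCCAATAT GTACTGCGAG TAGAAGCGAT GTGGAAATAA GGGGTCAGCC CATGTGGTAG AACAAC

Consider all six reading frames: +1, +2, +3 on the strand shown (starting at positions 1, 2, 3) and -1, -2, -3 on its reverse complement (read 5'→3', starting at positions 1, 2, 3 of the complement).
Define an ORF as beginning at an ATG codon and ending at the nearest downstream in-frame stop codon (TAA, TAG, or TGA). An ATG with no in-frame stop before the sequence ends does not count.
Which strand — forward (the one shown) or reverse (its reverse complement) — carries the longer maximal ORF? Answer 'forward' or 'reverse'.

forward

Reverse complement (5'→3'): GTTGTTCTACCACATGGGCTGACCCCTTATTTCCACATCGCTTCTACTCGCAGTACATATTGGCGA
Frame +1: TCG CCA ATA TGT ACT GCG AGT AGA AGC GAT GTG GAA ATA AGG GGT CAG CCC ATG TGG TAG AAC AAC — ATG at 52, stop TAG at 58 → 9 nt.
Frame +2: CGC CAA TAT GTA CTG CGA GTA GAA GCG ATG TGG AAA TAA GGG GTC AGC CCA TGT GGT AGA ACA — ATG at 29, stop TAA at 38 → 12 nt.
Frame +3: GCC AAT ATG TAC TGC GAG TAG AAG CGA TGT GGA AAT AAG GGG TCA GCC CAT GTG GTA GAA CAA — ATG at 9, stop TAG at 21 → 15 nt.
Frame -1: GTT GTT CTA CCA CAT GGG CTG ACC CCT TAT TTC CAC ATC GCT TCT ACT CGC AGT ACA TAT TGG CGA — no ATG→stop ORF.
Frame -2: TTG TTC TAC CAC ATG GGC TGA CCC CTT ATT TCC ACA TCG CTT CTA CTC GCA GTA CAT ATT GGC — ATG at 14, stop TGA at 20 → 9 nt.
Frame -3: TGT TCT ACC ACA TGG GCT GAC CCC TTA TTT CCA CAT CGC TTC TAC TCG CAG TAC ATA TTG GCG — no ATG→stop ORF.
Forward-strand max 15 nt; reverse-strand max 9 nt. The forward strand has the longer ORF.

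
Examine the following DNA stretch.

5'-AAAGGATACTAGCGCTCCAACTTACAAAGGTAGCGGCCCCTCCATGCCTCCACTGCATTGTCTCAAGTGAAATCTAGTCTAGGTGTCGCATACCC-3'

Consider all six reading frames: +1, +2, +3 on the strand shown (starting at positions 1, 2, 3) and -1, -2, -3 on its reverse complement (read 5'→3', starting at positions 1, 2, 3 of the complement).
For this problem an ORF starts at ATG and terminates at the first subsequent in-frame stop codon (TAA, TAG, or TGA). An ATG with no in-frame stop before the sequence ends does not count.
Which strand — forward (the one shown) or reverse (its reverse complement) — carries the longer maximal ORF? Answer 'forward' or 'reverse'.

Reverse complement (5'→3'): GGGTATGCGACACCTAGACTAGATTTCACTTGAGACAATGCAGTGGAGGCATGGAGGGGCCGCTACCTTTGTAAGTTGGAGCGCTAGTATCCTTT
Frame +1: AAA GGA TAC TAG CGC TCC AAC TTA CAA AGG TAG CGG CCC CTC CAT GCC TCC ACT GCA TTG TCT CAA GTG AAA TCT AGT CTA GGT GTC GCA TAC — no ATG→stop ORF.
Frame +2: AAG GAT ACT AGC GCT CCA ACT TAC AAA GGT AGC GGC CCC TCC ATG CCT CCA CTG CAT TGT CTC AAG TGA AAT CTA GTC TAG GTG TCG CAT ACC — ATG at 44, stop TGA at 68 → 27 nt.
Frame +3: AGG ATA CTA GCG CTC CAA CTT ACA AAG GTA GCG GCC CCT CCA TGC CTC CAC TGC ATT GTC TCA AGT GAA ATC TAG TCT AGG TGT CGC ATA CCC — no ATG→stop ORF.
Frame -1: GGG TAT GCG ACA CCT AGA CTA GAT TTC ACT TGA GAC AAT GCA GTG GAG GCA TGG AGG GGC CGC TAC CTT TGT AAG TTG GAG CGC TAG TAT CCT — no ATG→stop ORF.
Frame -2: GGT ATG CGA CAC CTA GAC TAG ATT TCA CTT GAG ACA ATG CAG TGG AGG CAT GGA GGG GCC GCT ACC TTT GTA AGT TGG AGC GCT AGT ATC CTT — ATG at 5, stop TAG at 20 → 18 nt.
Frame -3: GTA TGC GAC ACC TAG ACT AGA TTT CAC TTG AGA CAA TGC AGT GGA GGC ATG GAG GGG CCG CTA CCT TTG TAA GTT GGA GCG CTA GTA TCC TTT — ATG at 51, stop TAA at 72 → 24 nt.
Forward-strand max 27 nt; reverse-strand max 24 nt. The forward strand has the longer ORF.

forward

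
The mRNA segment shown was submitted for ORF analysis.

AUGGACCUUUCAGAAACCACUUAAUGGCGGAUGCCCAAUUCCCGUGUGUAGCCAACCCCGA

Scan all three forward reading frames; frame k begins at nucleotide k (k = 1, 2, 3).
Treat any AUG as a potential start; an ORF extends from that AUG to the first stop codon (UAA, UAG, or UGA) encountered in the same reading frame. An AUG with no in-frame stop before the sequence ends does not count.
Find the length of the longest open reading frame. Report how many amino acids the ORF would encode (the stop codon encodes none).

Frame 1: AUG GAC CUU UCA GAA ACC ACU UAA UGG CGG AUG CCC AAU UCC CGU GUG UAG CCA ACC CCG — AUG at 1, stop UAA at 22 → 24 nt; AUG at 31, stop UAG at 49 → 21 nt.
Frame 2: UGG ACC UUU CAG AAA CCA CUU AAU GGC GGA UGC CCA AUU CCC GUG UGU AGC CAA CCC CGA — no AUG→stop ORF.
Frame 3: GGA CCU UUC AGA AAC CAC UUA AUG GCG GAU GCC CAA UUC CCG UGU GUA GCC AAC CCC — no AUG→stop ORF.
Longest: frame 1, positions 1–24, 24 nt = 8 codons = 7 aa. → 7 amino acids.

7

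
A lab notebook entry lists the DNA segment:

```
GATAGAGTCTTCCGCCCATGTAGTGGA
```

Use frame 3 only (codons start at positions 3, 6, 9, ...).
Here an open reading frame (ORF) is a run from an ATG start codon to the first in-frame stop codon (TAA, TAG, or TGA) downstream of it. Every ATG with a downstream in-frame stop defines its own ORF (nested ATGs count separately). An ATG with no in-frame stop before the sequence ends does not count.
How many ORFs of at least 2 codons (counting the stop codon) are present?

1

Frame 3: TAG AGT CTT CCG CCC ATG TAG TGG — ATG at 18, stop TAG at 21 → 6 nt.
ORFs ≥ 2 codons: frame 3 18–23 (2 codons). Count = 1.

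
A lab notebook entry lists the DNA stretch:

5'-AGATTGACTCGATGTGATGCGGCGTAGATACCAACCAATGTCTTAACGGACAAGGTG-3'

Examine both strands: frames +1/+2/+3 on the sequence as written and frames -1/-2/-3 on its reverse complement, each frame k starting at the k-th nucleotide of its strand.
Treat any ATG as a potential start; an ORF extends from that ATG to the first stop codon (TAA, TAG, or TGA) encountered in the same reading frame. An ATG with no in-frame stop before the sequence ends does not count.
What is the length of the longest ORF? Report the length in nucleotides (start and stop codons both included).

Reverse complement (5'→3'): CACCTTGTCCGTTAAGACATTGGTTGGTATCTACGCCGCATCACATCGAGTCAATCT
Frame +1: AGA TTG ACT CGA TGT GAT GCG GCG TAG ATA CCA ACC AAT GTC TTA ACG GAC AAG GTG — no ATG→stop ORF.
Frame +2: GAT TGA CTC GAT GTG ATG CGG CGT AGA TAC CAA CCA ATG TCT TAA CGG ACA AGG — ATG at 17, stop TAA at 44 → 30 nt; ATG at 38, stop TAA at 44 → 9 nt.
Frame +3: ATT GAC TCG ATG TGA TGC GGC GTA GAT ACC AAC CAA TGT CTT AAC GGA CAA GGT — ATG at 12, stop TGA at 15 → 6 nt.
Frame -1: CAC CTT GTC CGT TAA GAC ATT GGT TGG TAT CTA CGC CGC ATC ACA TCG AGT CAA TCT — no ATG→stop ORF.
Frame -2: ACC TTG TCC GTT AAG ACA TTG GTT GGT ATC TAC GCC GCA TCA CAT CGA GTC AAT — no ATG→stop ORF.
Frame -3: CCT TGT CCG TTA AGA CAT TGG TTG GTA TCT ACG CCG CAT CAC ATC GAG TCA ATC — no ATG→stop ORF.
Longest: frame +2, positions 17–46, 30 nt = 10 codons = 9 aa. → 30 nucleotides.

30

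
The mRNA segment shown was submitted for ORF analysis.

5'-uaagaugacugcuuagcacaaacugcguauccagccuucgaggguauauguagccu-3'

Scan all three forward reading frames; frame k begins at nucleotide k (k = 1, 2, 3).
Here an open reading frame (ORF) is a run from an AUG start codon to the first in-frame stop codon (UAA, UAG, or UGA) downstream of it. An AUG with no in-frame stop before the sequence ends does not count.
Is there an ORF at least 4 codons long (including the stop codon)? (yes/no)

Frame 1: UAA GAU GAC UGC UUA GCA CAA ACU GCG UAU CCA GCC UUC GAG GGU AUA UGU AGC — no AUG→stop ORF.
Frame 2: AAG AUG ACU GCU UAG CAC AAA CUG CGU AUC CAG CCU UCG AGG GUA UAU GUA GCC — AUG at 5, stop UAG at 14 → 12 nt.
Frame 3: AGA UGA CUG CUU AGC ACA AAC UGC GUA UCC AGC CUU CGA GGG UAU AUG UAG CCU — AUG at 48, stop UAG at 51 → 6 nt.
Frame 2 has an ORF of 4 codons (positions 5–16) ≥ 4, so yes.

yes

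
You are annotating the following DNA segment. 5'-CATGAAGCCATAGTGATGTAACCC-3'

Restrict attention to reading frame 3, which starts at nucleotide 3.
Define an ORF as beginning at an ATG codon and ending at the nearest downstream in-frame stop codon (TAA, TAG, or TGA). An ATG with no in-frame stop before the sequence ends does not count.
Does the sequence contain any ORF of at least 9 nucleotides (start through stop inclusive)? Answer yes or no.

Frame 3: TGA AGC CAT AGT GAT GTA ACC — no ATG→stop ORF.
Largest ORF found is 0 nucleotides < 9, so no.

no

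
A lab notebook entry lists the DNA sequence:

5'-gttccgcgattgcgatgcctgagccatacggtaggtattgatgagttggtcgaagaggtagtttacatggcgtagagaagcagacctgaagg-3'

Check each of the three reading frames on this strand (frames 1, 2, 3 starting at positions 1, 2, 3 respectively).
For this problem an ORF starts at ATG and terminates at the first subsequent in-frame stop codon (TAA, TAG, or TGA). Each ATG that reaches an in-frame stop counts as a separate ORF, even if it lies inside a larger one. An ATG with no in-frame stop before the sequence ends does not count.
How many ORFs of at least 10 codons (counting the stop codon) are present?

Frame 1: GTT CCG CGA TTG CGA TGC CTG AGC CAT ACG GTA GGT ATT GAT GAG TTG GTC GAA GAG GTA GTT TAC ATG GCG TAG AGA AGC AGA CCT GAA — ATG at 67, stop TAG at 73 → 9 nt.
Frame 2: TTC CGC GAT TGC GAT GCC TGA GCC ATA CGG TAG GTA TTG ATG AGT TGG TCG AAG AGG TAG TTT ACA TGG CGT AGA GAA GCA GAC CTG AAG — ATG at 41, stop TAG at 59 → 21 nt.
Frame 3: TCC GCG ATT GCG ATG CCT GAG CCA TAC GGT AGG TAT TGA TGA GTT GGT CGA AGA GGT AGT TTA CAT GGC GTA GAG AAG CAG ACC TGA AGG — ATG at 15, stop TGA at 39 → 27 nt.
No ORF reaches 10 codons. Count = 0.

0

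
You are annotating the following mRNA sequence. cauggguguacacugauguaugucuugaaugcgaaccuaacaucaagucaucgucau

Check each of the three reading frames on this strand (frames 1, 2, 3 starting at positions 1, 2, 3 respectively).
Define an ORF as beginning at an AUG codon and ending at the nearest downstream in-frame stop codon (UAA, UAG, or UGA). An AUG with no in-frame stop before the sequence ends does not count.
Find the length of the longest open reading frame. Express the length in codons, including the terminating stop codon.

Frame 1: CAU GGG UGU ACA CUG AUG UAU GUC UUG AAU GCG AAC CUA ACA UCA AGU CAU CGU CAU — no AUG→stop ORF.
Frame 2: AUG GGU GUA CAC UGA UGU AUG UCU UGA AUG CGA ACC UAA CAU CAA GUC AUC GUC — AUG at 2, stop UGA at 14 → 15 nt; AUG at 20, stop UGA at 26 → 9 nt; AUG at 29, stop UAA at 38 → 12 nt.
Frame 3: UGG GUG UAC ACU GAU GUA UGU CUU GAA UGC GAA CCU AAC AUC AAG UCA UCG UCA — no AUG→stop ORF.
Longest: frame 2, positions 2–16, 15 nt = 5 codons = 4 aa. → 5 codons.

5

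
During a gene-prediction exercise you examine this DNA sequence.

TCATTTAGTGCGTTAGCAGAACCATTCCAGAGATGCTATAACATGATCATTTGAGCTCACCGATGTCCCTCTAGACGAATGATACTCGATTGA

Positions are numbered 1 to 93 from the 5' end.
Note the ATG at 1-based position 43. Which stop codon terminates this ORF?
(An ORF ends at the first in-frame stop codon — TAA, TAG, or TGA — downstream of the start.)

TGA

Codons from position 43: ATG (43–45), ATC (46–48), ATT (49–51), TGA (52–54).
The first in-frame stop codon is TGA.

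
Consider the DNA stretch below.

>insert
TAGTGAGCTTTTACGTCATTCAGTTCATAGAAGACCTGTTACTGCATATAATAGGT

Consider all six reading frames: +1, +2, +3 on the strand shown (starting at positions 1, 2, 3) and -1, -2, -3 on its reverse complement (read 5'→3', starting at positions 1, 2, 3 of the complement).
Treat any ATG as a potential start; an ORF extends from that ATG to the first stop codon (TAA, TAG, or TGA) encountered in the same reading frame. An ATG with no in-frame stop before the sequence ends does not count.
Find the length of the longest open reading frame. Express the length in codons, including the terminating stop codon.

Reverse complement (5'→3'): ACCTATTATATGCAGTAACAGGTCTTCTATGAACTGAATGACGTAAAAGCTCACTA
Frame +1: TAG TGA GCT TTT ACG TCA TTC AGT TCA TAG AAG ACC TGT TAC TGC ATA TAA TAG — no ATG→stop ORF.
Frame +2: AGT GAG CTT TTA CGT CAT TCA GTT CAT AGA AGA CCT GTT ACT GCA TAT AAT AGG — no ATG→stop ORF.
Frame +3: GTG AGC TTT TAC GTC ATT CAG TTC ATA GAA GAC CTG TTA CTG CAT ATA ATA GGT — no ATG→stop ORF.
Frame -1: ACC TAT TAT ATG CAG TAA CAG GTC TTC TAT GAA CTG AAT GAC GTA AAA GCT CAC — ATG at 10, stop TAA at 16 → 9 nt.
Frame -2: CCT ATT ATA TGC AGT AAC AGG TCT TCT ATG AAC TGA ATG ACG TAA AAG CTC ACT — ATG at 29, stop TGA at 35 → 9 nt; ATG at 38, stop TAA at 44 → 9 nt.
Frame -3: CTA TTA TAT GCA GTA ACA GGT CTT CTA TGA ACT GAA TGA CGT AAA AGC TCA CTA — no ATG→stop ORF.
Longest: frame -1, positions 10–18, 9 nt = 3 codons = 2 aa. → 3 codons.

3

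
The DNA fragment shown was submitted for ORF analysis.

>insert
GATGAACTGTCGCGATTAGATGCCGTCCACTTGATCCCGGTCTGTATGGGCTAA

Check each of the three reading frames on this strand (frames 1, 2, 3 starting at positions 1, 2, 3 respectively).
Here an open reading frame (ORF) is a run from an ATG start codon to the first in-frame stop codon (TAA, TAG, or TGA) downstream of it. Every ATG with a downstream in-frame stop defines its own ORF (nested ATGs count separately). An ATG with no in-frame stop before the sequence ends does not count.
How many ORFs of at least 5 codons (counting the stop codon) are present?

Frame 1: GAT GAA CTG TCG CGA TTA GAT GCC GTC CAC TTG ATC CCG GTC TGT ATG GGC TAA — ATG at 46, stop TAA at 52 → 9 nt.
Frame 2: ATG AAC TGT CGC GAT TAG ATG CCG TCC ACT TGA TCC CGG TCT GTA TGG GCT — ATG at 2, stop TAG at 17 → 18 nt; ATG at 20, stop TGA at 32 → 15 nt.
Frame 3: TGA ACT GTC GCG ATT AGA TGC CGT CCA CTT GAT CCC GGT CTG TAT GGG CTA — no ATG→stop ORF.
ORFs ≥ 5 codons: frame 2 2–19 (6 codons), frame 2 20–34 (5 codons). Count = 2.

2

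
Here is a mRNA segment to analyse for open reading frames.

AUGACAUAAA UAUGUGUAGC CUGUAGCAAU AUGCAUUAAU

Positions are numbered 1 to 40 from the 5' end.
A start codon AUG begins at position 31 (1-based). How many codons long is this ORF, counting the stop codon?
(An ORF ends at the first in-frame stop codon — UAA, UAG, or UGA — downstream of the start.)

3

Codons from position 31: AUG (31–33), CAU (34–36), UAA (37–39).
UAA is the first in-frame stop; that's 3 codons including the stop.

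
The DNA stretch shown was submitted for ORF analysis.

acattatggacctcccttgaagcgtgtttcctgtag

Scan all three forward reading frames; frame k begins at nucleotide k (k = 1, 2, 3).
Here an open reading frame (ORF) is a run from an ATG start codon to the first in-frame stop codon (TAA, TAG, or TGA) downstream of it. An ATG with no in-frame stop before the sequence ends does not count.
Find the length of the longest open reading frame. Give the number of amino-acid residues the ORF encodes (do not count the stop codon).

Frame 1: ACA TTA TGG ACC TCC CTT GAA GCG TGT TTC CTG TAG — no ATG→stop ORF.
Frame 2: CAT TAT GGA CCT CCC TTG AAG CGT GTT TCC TGT — no ATG→stop ORF.
Frame 3: ATT ATG GAC CTC CCT TGA AGC GTG TTT CCT GTA — ATG at 6, stop TGA at 18 → 15 nt.
Longest: frame 3, positions 6–20, 15 nt = 5 codons = 4 aa. → 4 amino acids.

4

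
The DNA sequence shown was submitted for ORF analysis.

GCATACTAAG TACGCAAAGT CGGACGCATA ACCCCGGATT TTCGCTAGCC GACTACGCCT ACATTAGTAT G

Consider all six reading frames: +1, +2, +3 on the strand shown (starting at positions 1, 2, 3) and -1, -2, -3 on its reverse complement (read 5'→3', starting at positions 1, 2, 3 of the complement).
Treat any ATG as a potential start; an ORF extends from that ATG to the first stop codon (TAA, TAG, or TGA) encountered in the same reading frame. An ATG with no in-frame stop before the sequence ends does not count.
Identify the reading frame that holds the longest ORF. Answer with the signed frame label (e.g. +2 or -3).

Reverse complement (5'→3'): CATACTAATGTAGGCGTAGTCGGCTAGCGAAAATCCGGGGTTATGCGTCCGACTTTGCGTACTTAGTATGC
Frame +1: GCA TAC TAA GTA CGC AAA GTC GGA CGC ATA ACC CCG GAT TTT CGC TAG CCG ACT ACG CCT ACA TTA GTA — no ATG→stop ORF.
Frame +2: CAT ACT AAG TAC GCA AAG TCG GAC GCA TAA CCC CGG ATT TTC GCT AGC CGA CTA CGC CTA CAT TAG TAT — no ATG→stop ORF.
Frame +3: ATA CTA AGT ACG CAA AGT CGG ACG CAT AAC CCC GGA TTT TCG CTA GCC GAC TAC GCC TAC ATT AGT ATG — no ATG→stop ORF.
Frame -1: CAT ACT AAT GTA GGC GTA GTC GGC TAG CGA AAA TCC GGG GTT ATG CGT CCG ACT TTG CGT ACT TAG TAT — ATG at 43, stop TAG at 64 → 24 nt.
Frame -2: ATA CTA ATG TAG GCG TAG TCG GCT AGC GAA AAT CCG GGG TTA TGC GTC CGA CTT TGC GTA CTT AGT ATG — ATG at 8, stop TAG at 11 → 6 nt.
Frame -3: TAC TAA TGT AGG CGT AGT CGG CTA GCG AAA ATC CGG GGT TAT GCG TCC GAC TTT GCG TAC TTA GTA TGC — no ATG→stop ORF.
Longest ORF is 24 nt in frame -1 (positions 43–66).

-1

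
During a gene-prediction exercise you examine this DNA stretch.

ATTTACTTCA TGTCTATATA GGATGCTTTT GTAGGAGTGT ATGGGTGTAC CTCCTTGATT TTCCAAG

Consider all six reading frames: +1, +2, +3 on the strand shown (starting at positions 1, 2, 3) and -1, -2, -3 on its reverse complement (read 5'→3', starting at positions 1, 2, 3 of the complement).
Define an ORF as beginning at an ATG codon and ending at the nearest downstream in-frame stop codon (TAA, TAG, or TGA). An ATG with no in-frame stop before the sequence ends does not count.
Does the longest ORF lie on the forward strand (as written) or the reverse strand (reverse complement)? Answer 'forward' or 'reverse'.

forward

Reverse complement (5'→3'): CTTGGAAAATCAAGGAGGTACACCCATACACTCCTACAAAAGCATCCTATATAGACATGAAGTAAAT
Frame +1: ATT TAC TTC ATG TCT ATA TAG GAT GCT TTT GTA GGA GTG TAT GGG TGT ACC TCC TTG ATT TTC CAA — ATG at 10, stop TAG at 19 → 12 nt.
Frame +2: TTT ACT TCA TGT CTA TAT AGG ATG CTT TTG TAG GAG TGT ATG GGT GTA CCT CCT TGA TTT TCC AAG — ATG at 23, stop TAG at 32 → 12 nt; ATG at 41, stop TGA at 56 → 18 nt.
Frame +3: TTA CTT CAT GTC TAT ATA GGA TGC TTT TGT AGG AGT GTA TGG GTG TAC CTC CTT GAT TTT CCA — no ATG→stop ORF.
Frame -1: CTT GGA AAA TCA AGG AGG TAC ACC CAT ACA CTC CTA CAA AAG CAT CCT ATA TAG ACA TGA AGT AAA — no ATG→stop ORF.
Frame -2: TTG GAA AAT CAA GGA GGT ACA CCC ATA CAC TCC TAC AAA AGC ATC CTA TAT AGA CAT GAA GTA AAT — no ATG→stop ORF.
Frame -3: TGG AAA ATC AAG GAG GTA CAC CCA TAC ACT CCT ACA AAA GCA TCC TAT ATA GAC ATG AAG TAA — ATG at 57, stop TAA at 63 → 9 nt.
Forward-strand max 18 nt; reverse-strand max 9 nt. The forward strand has the longer ORF.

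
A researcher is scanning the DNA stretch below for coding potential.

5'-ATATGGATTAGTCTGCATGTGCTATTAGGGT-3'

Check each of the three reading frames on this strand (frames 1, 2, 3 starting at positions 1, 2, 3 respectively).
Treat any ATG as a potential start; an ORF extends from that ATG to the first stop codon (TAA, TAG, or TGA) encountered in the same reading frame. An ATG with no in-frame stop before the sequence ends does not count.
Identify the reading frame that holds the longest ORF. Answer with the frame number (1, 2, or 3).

2

Frame 1: ATA TGG ATT AGT CTG CAT GTG CTA TTA GGG — no ATG→stop ORF.
Frame 2: TAT GGA TTA GTC TGC ATG TGC TAT TAG GGT — ATG at 17, stop TAG at 26 → 12 nt.
Frame 3: ATG GAT TAG TCT GCA TGT GCT ATT AGG — ATG at 3, stop TAG at 9 → 9 nt.
Longest ORF is 12 nt in frame 2 (positions 17–28).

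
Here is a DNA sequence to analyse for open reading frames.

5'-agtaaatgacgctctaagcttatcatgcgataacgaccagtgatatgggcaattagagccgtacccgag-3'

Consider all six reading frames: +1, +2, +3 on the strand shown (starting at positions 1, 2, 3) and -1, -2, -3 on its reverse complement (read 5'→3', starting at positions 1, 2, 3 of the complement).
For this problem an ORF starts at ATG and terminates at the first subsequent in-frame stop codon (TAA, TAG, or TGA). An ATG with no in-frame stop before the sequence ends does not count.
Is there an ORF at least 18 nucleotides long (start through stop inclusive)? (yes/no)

no

Reverse complement (5'→3'): CTCGGGTACGGCTCTAATTGCCCATATCACTGGTCGTTATCGCATGATAAGCTTAGAGCGTCATTTACT
Frame +1: AGT AAA TGA CGC TCT AAG CTT ATC ATG CGA TAA CGA CCA GTG ATA TGG GCA ATT AGA GCC GTA CCC GAG — ATG at 25, stop TAA at 31 → 9 nt.
Frame +2: GTA AAT GAC GCT CTA AGC TTA TCA TGC GAT AAC GAC CAG TGA TAT GGG CAA TTA GAG CCG TAC CCG — no ATG→stop ORF.
Frame +3: TAA ATG ACG CTC TAA GCT TAT CAT GCG ATA ACG ACC AGT GAT ATG GGC AAT TAG AGC CGT ACC CGA — ATG at 6, stop TAA at 15 → 12 nt; ATG at 45, stop TAG at 54 → 12 nt.
Frame -1: CTC GGG TAC GGC TCT AAT TGC CCA TAT CAC TGG TCG TTA TCG CAT GAT AAG CTT AGA GCG TCA TTT ACT — no ATG→stop ORF.
Frame -2: TCG GGT ACG GCT CTA ATT GCC CAT ATC ACT GGT CGT TAT CGC ATG ATA AGC TTA GAG CGT CAT TTA — no ATG→stop ORF.
Frame -3: CGG GTA CGG CTC TAA TTG CCC ATA TCA CTG GTC GTT ATC GCA TGA TAA GCT TAG AGC GTC ATT TAC — no ATG→stop ORF.
Largest ORF found is 12 nucleotides < 18, so no.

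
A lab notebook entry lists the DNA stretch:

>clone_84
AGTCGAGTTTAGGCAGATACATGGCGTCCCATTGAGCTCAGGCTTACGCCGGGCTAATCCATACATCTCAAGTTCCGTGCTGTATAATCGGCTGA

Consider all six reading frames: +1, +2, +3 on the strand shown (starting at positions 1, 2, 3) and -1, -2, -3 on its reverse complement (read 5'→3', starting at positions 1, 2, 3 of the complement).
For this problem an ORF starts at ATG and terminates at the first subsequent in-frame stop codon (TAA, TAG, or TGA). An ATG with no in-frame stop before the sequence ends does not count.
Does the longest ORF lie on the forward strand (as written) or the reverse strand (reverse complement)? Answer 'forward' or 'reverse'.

Reverse complement (5'→3'): TCAGCCGATTATACAGCACGGAACTTGAGATGTATGGATTAGCCCGGCGTAAGCCTGAGCTCAATGGGACGCCATGTATCTGCCTAAACTCGACT
Frame +1: AGT CGA GTT TAG GCA GAT ACA TGG CGT CCC ATT GAG CTC AGG CTT ACG CCG GGC TAA TCC ATA CAT CTC AAG TTC CGT GCT GTA TAA TCG GCT — no ATG→stop ORF.
Frame +2: GTC GAG TTT AGG CAG ATA CAT GGC GTC CCA TTG AGC TCA GGC TTA CGC CGG GCT AAT CCA TAC ATC TCA AGT TCC GTG CTG TAT AAT CGG CTG — no ATG→stop ORF.
Frame +3: TCG AGT TTA GGC AGA TAC ATG GCG TCC CAT TGA GCT CAG GCT TAC GCC GGG CTA ATC CAT ACA TCT CAA GTT CCG TGC TGT ATA ATC GGC TGA — ATG at 21, stop TGA at 33 → 15 nt.
Frame -1: TCA GCC GAT TAT ACA GCA CGG AAC TTG AGA TGT ATG GAT TAG CCC GGC GTA AGC CTG AGC TCA ATG GGA CGC CAT GTA TCT GCC TAA ACT CGA — ATG at 34, stop TAG at 40 → 9 nt; ATG at 64, stop TAA at 85 → 24 nt.
Frame -2: CAG CCG ATT ATA CAG CAC GGA ACT TGA GAT GTA TGG ATT AGC CCG GCG TAA GCC TGA GCT CAA TGG GAC GCC ATG TAT CTG CCT AAA CTC GAC — no ATG→stop ORF.
Frame -3: AGC CGA TTA TAC AGC ACG GAA CTT GAG ATG TAT GGA TTA GCC CGG CGT AAG CCT GAG CTC AAT GGG ACG CCA TGT ATC TGC CTA AAC TCG ACT — no ATG→stop ORF.
Forward-strand max 15 nt; reverse-strand max 24 nt. The reverse strand has the longer ORF.

reverse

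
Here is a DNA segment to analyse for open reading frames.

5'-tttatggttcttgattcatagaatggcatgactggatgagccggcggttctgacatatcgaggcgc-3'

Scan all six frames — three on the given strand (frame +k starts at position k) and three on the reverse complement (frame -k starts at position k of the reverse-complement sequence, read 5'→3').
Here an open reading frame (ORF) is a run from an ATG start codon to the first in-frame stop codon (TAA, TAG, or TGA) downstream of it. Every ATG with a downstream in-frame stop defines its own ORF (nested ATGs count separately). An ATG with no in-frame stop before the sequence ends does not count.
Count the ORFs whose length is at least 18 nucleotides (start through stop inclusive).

3

Reverse complement (5'→3'): GCGCCTCGATATGTCAGAACCGCCGGCTCATCCAGTCATGCCATTCTATGAATCAAGAACCATAAA
Frame +1: TTT ATG GTT CTT GAT TCA TAG AAT GGC ATG ACT GGA TGA GCC GGC GGT TCT GAC ATA TCG AGG CGC — ATG at 4, stop TAG at 19 → 18 nt; ATG at 28, stop TGA at 37 → 12 nt.
Frame +2: TTA TGG TTC TTG ATT CAT AGA ATG GCA TGA CTG GAT GAG CCG GCG GTT CTG ACA TAT CGA GGC — ATG at 23, stop TGA at 29 → 9 nt.
Frame +3: TAT GGT TCT TGA TTC ATA GAA TGG CAT GAC TGG ATG AGC CGG CGG TTC TGA CAT ATC GAG GCG — ATG at 36, stop TGA at 51 → 18 nt.
Frame -1: GCG CCT CGA TAT GTC AGA ACC GCC GGC TCA TCC AGT CAT GCC ATT CTA TGA ATC AAG AAC CAT AAA — no ATG→stop ORF.
Frame -2: CGC CTC GAT ATG TCA GAA CCG CCG GCT CAT CCA GTC ATG CCA TTC TAT GAA TCA AGA ACC ATA — no ATG→stop ORF.
Frame -3: GCC TCG ATA TGT CAG AAC CGC CGG CTC ATC CAG TCA TGC CAT TCT ATG AAT CAA GAA CCA TAA — ATG at 48, stop TAA at 63 → 18 nt.
ORFs ≥ 18 nucleotides: frame +1 4–21 (18 nucleotides), frame +3 36–53 (18 nucleotides), frame -3 48–65 (18 nucleotides). Count = 3.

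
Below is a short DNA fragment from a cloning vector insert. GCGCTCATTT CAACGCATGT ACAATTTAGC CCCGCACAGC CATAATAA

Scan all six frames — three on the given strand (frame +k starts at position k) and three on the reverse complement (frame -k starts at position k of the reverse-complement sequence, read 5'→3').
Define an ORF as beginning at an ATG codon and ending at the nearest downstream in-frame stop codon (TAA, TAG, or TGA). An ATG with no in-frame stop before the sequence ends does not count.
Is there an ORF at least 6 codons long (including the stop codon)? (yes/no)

yes

Reverse complement (5'→3'): TTATTATGGCTGTGCGGGGCTAAATTGTACATGCGTTGAAATGAGCGC
Frame +1: GCG CTC ATT TCA ACG CAT GTA CAA TTT AGC CCC GCA CAG CCA TAA TAA — no ATG→stop ORF.
Frame +2: CGC TCA TTT CAA CGC ATG TAC AAT TTA GCC CCG CAC AGC CAT AAT — no ATG→stop ORF.
Frame +3: GCT CAT TTC AAC GCA TGT ACA ATT TAG CCC CGC ACA GCC ATA ATA — no ATG→stop ORF.
Frame -1: TTA TTA TGG CTG TGC GGG GCT AAA TTG TAC ATG CGT TGA AAT GAG CGC — ATG at 31, stop TGA at 37 → 9 nt.
Frame -2: TAT TAT GGC TGT GCG GGG CTA AAT TGT ACA TGC GTT GAA ATG AGC — no ATG→stop ORF.
Frame -3: ATT ATG GCT GTG CGG GGC TAA ATT GTA CAT GCG TTG AAA TGA GCG — ATG at 6, stop TAA at 21 → 18 nt.
Frame -3 has an ORF of 6 codons (positions 6–23) ≥ 6, so yes.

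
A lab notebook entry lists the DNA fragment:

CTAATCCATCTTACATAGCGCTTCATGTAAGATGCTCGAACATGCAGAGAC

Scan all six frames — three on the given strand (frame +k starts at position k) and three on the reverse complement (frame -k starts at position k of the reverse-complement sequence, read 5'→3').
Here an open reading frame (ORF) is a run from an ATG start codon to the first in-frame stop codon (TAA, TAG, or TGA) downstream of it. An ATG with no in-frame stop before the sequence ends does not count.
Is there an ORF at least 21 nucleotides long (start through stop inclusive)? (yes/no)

Reverse complement (5'→3'): GTCTCTGCATGTTCGAGCATCTTACATGAAGCGCTATGTAAGATGGATTAG
Frame +1: CTA ATC CAT CTT ACA TAG CGC TTC ATG TAA GAT GCT CGA ACA TGC AGA GAC — ATG at 25, stop TAA at 28 → 6 nt.
Frame +2: TAA TCC ATC TTA CAT AGC GCT TCA TGT AAG ATG CTC GAA CAT GCA GAG — no ATG→stop ORF.
Frame +3: AAT CCA TCT TAC ATA GCG CTT CAT GTA AGA TGC TCG AAC ATG CAG AGA — no ATG→stop ORF.
Frame -1: GTC TCT GCA TGT TCG AGC ATC TTA CAT GAA GCG CTA TGT AAG ATG GAT TAG — ATG at 43, stop TAG at 49 → 9 nt.
Frame -2: TCT CTG CAT GTT CGA GCA TCT TAC ATG AAG CGC TAT GTA AGA TGG ATT — no ATG→stop ORF.
Frame -3: CTC TGC ATG TTC GAG CAT CTT ACA TGA AGC GCT ATG TAA GAT GGA TTA — ATG at 9, stop TGA at 27 → 21 nt; ATG at 36, stop TAA at 39 → 6 nt.
Frame -3 has an ORF of 21 nucleotides (positions 9–29) ≥ 21, so yes.

yes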